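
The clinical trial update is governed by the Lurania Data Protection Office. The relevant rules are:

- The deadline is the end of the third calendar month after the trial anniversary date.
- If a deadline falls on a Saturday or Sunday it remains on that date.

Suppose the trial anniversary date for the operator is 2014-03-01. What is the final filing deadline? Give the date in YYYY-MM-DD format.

2014-06-30

The third month after 2014-03-01 is June 2014, whose last day is 2014-06-30.
2014-06-30 falls on a Monday. The rules make no weekend/holiday allowance, so it remains 2014-06-30.
Final deadline: 2014-06-30.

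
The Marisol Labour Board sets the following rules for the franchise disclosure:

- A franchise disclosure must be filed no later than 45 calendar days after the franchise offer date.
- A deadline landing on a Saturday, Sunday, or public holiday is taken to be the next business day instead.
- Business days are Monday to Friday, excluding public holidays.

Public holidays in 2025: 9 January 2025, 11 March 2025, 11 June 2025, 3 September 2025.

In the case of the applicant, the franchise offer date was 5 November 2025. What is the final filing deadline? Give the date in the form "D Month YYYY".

22 December 2025

45 calendar days after 5 November 2025 is 20 December 2025.
Because 20 December 2025 is a Saturday, the deadline becomes 22 December 2025 (Monday).
So the filing is due 22 December 2025.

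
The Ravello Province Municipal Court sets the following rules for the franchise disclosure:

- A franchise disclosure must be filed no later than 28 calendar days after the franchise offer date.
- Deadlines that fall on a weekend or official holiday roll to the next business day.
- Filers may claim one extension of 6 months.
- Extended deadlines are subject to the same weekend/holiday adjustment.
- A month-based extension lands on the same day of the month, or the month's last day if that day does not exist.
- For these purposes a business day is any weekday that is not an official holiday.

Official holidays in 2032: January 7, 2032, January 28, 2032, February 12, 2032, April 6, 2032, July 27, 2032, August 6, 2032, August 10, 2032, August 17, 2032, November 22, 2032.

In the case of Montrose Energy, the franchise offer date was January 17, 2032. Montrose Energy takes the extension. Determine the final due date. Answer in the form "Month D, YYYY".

August 16, 2032

From January 17, 2032, 28 calendar days later is February 14, 2032.
February 14, 2032 is a Saturday; the next business day is February 16, 2032 (Monday).
The 6 months extension carries February 16, 2032 to August 16, 2032.
Since August 16, 2032 is a Monday and not a holiday, the date is unchanged.
So the filing is due August 16, 2032.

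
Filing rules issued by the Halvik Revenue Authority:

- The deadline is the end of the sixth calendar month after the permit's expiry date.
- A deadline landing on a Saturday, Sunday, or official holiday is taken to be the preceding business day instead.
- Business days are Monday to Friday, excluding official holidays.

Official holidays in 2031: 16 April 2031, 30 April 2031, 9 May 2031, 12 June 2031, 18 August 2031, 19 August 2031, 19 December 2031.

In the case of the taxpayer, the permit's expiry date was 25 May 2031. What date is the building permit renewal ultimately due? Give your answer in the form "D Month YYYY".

6 months after 25 May 2031 falls in November 2031; the last day of that month is 30 November 2031.
30 November 2031 falls on a Sunday. Rolling to the preceding business day gives 28 November 2031, a Friday.
Final deadline: 28 November 2031.

28 November 2031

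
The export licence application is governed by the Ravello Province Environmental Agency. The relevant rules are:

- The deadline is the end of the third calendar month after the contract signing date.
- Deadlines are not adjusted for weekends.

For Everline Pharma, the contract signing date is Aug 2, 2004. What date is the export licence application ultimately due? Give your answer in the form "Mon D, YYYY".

Nov 30, 2004

3 months after Aug 2, 2004 falls in November 2004; the last day of that month is Nov 30, 2004.
No adjustment is made for weekends or holidays, so Nov 30, 2004 stands.
Deadline: Nov 30, 2004.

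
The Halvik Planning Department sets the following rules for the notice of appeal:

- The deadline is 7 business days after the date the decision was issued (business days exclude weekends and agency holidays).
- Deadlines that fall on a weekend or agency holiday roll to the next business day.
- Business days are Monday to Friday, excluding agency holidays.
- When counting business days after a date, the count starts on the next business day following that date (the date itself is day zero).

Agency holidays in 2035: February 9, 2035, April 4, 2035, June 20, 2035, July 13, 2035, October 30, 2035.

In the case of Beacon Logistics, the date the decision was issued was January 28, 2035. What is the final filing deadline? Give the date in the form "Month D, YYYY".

February 6, 2035

Counting 7 business days after January 28, 2035 (skipping weekends and listed holidays) reaches February 6, 2035.
February 6, 2035 falls on a Tuesday, which is a business day, so no adjustment is needed.
The final due date is February 6, 2035.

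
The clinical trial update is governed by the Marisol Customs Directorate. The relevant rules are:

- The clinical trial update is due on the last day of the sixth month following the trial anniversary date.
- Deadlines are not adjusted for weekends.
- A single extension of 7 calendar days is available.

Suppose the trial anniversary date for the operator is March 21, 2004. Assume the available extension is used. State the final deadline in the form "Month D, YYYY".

The sixth month after March 21, 2004 is September 2004, whose last day is September 30, 2004.
No adjustment is made for weekends or holidays, so September 30, 2004 stands.
Add the 7 calendar-day extension to September 30, 2004: October 7, 2004.
October 7, 2004 is a Thursday; no weekend or holiday adjustment applies.
So the filing is due October 7, 2004.

October 7, 2004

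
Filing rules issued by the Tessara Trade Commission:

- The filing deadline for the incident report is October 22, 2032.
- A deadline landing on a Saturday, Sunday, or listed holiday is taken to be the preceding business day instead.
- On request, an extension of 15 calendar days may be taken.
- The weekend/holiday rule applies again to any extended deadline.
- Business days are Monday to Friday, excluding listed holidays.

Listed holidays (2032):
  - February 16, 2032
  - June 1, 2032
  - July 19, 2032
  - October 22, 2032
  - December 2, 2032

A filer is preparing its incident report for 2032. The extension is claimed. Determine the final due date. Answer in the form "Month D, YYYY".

The statutory due date is October 22, 2032.
October 22, 2032 falls on a listed holiday. Rolling to the preceding business day gives October 21, 2032, a Thursday.
Add the 15 calendar-day extension to October 21, 2032: November 5, 2032.
November 5, 2032 is a Friday and not a listed holiday, so it stands.
Deadline: November 5, 2032.

November 5, 2032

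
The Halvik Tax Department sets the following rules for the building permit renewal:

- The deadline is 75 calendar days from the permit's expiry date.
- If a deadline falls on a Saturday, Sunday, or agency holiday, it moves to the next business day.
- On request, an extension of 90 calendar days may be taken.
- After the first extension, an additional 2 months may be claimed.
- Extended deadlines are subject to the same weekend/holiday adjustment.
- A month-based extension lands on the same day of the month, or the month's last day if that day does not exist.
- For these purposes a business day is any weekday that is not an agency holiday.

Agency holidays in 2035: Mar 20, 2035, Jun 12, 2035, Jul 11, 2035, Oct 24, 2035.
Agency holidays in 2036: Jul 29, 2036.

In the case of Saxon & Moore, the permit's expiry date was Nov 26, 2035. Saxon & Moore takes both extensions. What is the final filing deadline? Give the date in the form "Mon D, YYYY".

Adding 75 calendar days to Nov 26, 2035 gives Feb 9, 2036.
Feb 9, 2036 is a Saturday; the next business day is Feb 11, 2036 (Monday).
The 90-calendar-day extension moves the deadline from Feb 11, 2036 to May 11, 2036.
May 11, 2036 falls on a Sunday. Rolling to the next business day gives May 12, 2036, a Monday.
The 2 months extension carries May 12, 2036 to Jul 12, 2036.
Because Jul 12, 2036 is a Saturday, the deadline becomes Jul 14, 2036 (Monday).
The final due date is Jul 14, 2036.

Jul 14, 2036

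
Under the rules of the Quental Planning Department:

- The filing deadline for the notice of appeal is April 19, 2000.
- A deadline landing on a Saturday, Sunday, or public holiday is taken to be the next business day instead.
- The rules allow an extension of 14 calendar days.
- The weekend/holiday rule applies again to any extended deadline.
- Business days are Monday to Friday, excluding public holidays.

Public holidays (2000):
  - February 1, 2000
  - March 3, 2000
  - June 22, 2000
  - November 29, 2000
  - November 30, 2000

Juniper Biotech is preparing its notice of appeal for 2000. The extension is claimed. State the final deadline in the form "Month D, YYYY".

The statutory due date is April 19, 2000.
April 19, 2000 falls on a Wednesday, which is a business day, so no adjustment is needed.
The 14-calendar-day extension moves the deadline from April 19, 2000 to May 3, 2000.
May 3, 2000 is a Wednesday and not a listed holiday, so it stands.
The final due date is May 3, 2000.

May 3, 2000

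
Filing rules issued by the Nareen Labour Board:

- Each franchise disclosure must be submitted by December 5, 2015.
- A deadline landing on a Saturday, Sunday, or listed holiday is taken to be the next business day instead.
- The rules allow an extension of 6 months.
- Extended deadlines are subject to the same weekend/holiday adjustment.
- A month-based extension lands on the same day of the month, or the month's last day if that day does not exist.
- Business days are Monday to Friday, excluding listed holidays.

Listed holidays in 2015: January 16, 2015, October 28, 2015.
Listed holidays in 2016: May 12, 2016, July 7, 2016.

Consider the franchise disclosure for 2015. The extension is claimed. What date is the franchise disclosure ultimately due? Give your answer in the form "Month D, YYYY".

The statutory due date is December 5, 2015.
Because December 5, 2015 is a Saturday, the deadline becomes December 7, 2015 (Monday).
The 6 months extension carries December 7, 2015 to June 7, 2016.
June 7, 2016 falls on a Tuesday, which is a business day, so no adjustment is needed.
Final deadline: June 7, 2016.

June 7, 2016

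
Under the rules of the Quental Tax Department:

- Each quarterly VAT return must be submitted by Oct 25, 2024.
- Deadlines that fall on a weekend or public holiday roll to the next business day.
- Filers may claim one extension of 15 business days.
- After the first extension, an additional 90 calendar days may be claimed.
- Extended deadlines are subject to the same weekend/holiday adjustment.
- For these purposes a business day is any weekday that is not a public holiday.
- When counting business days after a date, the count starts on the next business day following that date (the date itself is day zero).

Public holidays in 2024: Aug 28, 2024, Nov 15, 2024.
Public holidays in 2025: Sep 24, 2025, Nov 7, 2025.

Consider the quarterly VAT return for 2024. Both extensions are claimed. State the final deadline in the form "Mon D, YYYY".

The statutory due date is Oct 25, 2024.
Oct 25, 2024 (Friday) is already a business day.
The 15-business-day extension runs from Oct 25, 2024 to Nov 18, 2024.
Since Nov 18, 2024 is a Monday and not a holiday, the date is unchanged.
Applying the 90-calendar-day extension: Nov 18, 2024 + 90 days = Feb 16, 2025.
Because Feb 16, 2025 is a Sunday, the deadline becomes Feb 17, 2025 (Monday).
So the filing is due Feb 17, 2025.

Feb 17, 2025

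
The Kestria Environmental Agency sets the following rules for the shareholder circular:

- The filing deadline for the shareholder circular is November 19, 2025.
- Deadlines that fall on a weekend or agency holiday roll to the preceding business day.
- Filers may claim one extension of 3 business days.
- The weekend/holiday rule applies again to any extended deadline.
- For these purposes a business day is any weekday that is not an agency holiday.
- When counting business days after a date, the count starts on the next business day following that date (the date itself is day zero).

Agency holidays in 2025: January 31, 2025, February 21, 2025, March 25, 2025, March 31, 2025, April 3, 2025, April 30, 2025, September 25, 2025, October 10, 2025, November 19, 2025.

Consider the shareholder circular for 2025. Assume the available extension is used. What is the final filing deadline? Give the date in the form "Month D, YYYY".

The stated deadline is November 19, 2025.
November 19, 2025 falls on a listed holiday. Rolling to the preceding business day gives November 18, 2025, a Tuesday.
Counting 3 further business days from November 18, 2025 reaches November 24, 2025.
November 24, 2025 (Monday) is already a business day.
Final deadline: November 24, 2025.

November 24, 2025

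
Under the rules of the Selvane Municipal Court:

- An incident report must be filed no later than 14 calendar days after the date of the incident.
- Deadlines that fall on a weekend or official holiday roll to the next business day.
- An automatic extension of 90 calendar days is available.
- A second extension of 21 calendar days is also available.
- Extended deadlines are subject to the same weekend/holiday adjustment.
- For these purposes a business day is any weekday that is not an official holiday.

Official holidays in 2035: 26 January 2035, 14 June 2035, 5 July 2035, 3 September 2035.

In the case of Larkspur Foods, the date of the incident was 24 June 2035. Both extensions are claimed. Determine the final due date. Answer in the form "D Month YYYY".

14 calendar days after 24 June 2035 is 8 July 2035.
Because 8 July 2035 is a Sunday, the deadline becomes 9 July 2035 (Monday).
Add the 90 calendar-day extension to 9 July 2035: 7 October 2035.
7 October 2035 is a Sunday, so it moves to the next business day, 8 October 2035 (Monday).
Applying the 21-calendar-day extension: 8 October 2035 + 21 days = 29 October 2035.
29 October 2035 is a Monday and not a listed holiday, so it stands.
The final due date is 29 October 2035.

29 October 2035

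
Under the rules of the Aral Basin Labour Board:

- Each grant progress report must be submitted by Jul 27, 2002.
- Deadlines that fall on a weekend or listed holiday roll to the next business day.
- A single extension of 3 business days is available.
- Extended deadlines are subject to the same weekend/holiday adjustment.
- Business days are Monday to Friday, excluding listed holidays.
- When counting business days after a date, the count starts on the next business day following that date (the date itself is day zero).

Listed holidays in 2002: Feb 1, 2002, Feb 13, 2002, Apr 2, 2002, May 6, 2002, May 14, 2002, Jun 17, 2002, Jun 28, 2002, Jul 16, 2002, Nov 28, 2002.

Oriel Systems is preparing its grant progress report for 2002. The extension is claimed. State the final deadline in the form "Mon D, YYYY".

Aug 1, 2002

The statutory due date is Jul 27, 2002.
Jul 27, 2002 is a Saturday, so it moves to the next business day, Jul 29, 2002 (Monday).
Counting 3 further business days from Jul 29, 2002 reaches Aug 1, 2002.
Since Aug 1, 2002 is a Thursday and not a holiday, the date is unchanged.
The final due date is Aug 1, 2002.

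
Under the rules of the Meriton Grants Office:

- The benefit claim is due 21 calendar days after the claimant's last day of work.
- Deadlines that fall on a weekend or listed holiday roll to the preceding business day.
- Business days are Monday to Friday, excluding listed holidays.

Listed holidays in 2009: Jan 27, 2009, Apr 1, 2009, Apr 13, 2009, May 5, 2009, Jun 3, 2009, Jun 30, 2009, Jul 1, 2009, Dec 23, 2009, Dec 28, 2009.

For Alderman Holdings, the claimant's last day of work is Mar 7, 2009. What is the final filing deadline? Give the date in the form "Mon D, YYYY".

Mar 27, 2009

From Mar 7, 2009, 21 calendar days later is Mar 28, 2009.
Mar 28, 2009 falls on a Saturday. Rolling to the preceding business day gives Mar 27, 2009, a Friday.
Deadline: Mar 27, 2009.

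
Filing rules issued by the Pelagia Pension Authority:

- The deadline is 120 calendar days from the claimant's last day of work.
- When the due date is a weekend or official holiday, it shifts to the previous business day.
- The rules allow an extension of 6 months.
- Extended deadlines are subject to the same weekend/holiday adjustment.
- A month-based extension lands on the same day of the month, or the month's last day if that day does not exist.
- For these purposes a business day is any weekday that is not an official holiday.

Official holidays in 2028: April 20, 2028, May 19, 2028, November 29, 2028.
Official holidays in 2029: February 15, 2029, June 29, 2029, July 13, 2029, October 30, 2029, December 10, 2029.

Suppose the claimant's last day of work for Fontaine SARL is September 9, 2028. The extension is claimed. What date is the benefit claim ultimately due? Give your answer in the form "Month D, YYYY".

120 calendar days after September 9, 2028 is January 7, 2029.
January 7, 2029 is a Sunday, so it moves to the preceding business day, January 5, 2029 (Friday).
The 6 months extension carries January 5, 2029 to July 5, 2029.
July 5, 2029 is a Thursday and not a listed holiday, so it stands.
Final deadline: July 5, 2029.

July 5, 2029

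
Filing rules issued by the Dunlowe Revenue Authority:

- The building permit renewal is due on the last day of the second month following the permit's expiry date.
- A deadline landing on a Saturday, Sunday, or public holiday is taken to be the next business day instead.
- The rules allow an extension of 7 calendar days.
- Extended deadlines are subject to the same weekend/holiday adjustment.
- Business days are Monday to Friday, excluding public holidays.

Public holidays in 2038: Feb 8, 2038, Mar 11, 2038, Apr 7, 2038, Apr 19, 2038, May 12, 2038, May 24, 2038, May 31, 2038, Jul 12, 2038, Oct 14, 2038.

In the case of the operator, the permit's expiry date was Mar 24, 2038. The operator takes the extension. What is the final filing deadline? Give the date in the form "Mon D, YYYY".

2 months after Mar 24, 2038 falls in May 2038; the last day of that month is May 31, 2038.
Because May 31, 2038 is a listed holiday, the deadline becomes Jun 1, 2038 (Tuesday).
The 7-calendar-day extension moves the deadline from Jun 1, 2038 to Jun 8, 2038.
Jun 8, 2038 (Tuesday) is already a business day.
Deadline: Jun 8, 2038.

Jun 8, 2038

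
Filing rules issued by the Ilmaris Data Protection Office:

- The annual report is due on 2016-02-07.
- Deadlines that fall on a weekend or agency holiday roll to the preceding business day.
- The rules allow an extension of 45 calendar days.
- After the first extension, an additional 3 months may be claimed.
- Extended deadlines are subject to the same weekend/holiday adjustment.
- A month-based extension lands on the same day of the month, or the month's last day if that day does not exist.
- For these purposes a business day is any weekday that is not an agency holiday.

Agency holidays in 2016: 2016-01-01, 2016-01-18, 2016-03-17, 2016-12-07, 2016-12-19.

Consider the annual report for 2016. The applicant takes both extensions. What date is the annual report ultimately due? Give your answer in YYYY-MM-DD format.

The statutory due date is 2016-02-07.
Because 2016-02-07 is a Sunday, the deadline becomes 2016-02-05 (Friday).
The 45-calendar-day extension moves the deadline from 2016-02-05 to 2016-03-21.
Since 2016-03-21 is a Monday and not a holiday, the date is unchanged.
Applying the 3 months extension: 3 months after 2016-03-21 is 2016-06-21.
2016-06-21 (Tuesday) is already a business day.
Deadline: 2016-06-21.

2016-06-21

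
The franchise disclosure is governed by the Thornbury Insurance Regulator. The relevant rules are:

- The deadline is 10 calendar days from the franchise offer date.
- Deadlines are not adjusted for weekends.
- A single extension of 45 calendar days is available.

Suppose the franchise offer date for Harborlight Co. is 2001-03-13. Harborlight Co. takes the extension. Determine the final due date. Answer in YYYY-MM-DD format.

10 calendar days after 2001-03-13 is 2001-03-23.
No adjustment is made for weekends or holidays, so 2001-03-23 stands.
Applying the 45-calendar-day extension: 2001-03-23 + 45 days = 2001-05-07.
No adjustment is made for weekends or holidays, so 2001-05-07 stands.
The final due date is 2001-05-07.

2001-05-07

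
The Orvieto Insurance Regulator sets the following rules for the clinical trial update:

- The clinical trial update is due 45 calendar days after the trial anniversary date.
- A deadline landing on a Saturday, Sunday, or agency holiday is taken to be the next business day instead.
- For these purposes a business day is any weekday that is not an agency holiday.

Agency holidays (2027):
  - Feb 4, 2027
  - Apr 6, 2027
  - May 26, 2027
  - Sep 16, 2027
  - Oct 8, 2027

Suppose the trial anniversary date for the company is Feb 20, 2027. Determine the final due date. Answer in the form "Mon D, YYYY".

From Feb 20, 2027, 45 calendar days later is Apr 6, 2027.
Apr 6, 2027 is a listed holiday; the next business day is Apr 7, 2027 (Wednesday).
Final deadline: Apr 7, 2027.

Apr 7, 2027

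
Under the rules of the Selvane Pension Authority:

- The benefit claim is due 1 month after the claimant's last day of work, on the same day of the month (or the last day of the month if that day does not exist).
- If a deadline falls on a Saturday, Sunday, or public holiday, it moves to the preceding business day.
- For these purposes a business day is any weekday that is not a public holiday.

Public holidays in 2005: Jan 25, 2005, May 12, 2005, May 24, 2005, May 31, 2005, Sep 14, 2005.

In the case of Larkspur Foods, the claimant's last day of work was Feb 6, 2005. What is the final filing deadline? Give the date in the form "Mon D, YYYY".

1 month from Feb 6, 2005 is Mar 6, 2005.
Because Mar 6, 2005 is a Sunday, the deadline becomes Mar 4, 2005 (Friday).
Final deadline: Mar 4, 2005.

Mar 4, 2005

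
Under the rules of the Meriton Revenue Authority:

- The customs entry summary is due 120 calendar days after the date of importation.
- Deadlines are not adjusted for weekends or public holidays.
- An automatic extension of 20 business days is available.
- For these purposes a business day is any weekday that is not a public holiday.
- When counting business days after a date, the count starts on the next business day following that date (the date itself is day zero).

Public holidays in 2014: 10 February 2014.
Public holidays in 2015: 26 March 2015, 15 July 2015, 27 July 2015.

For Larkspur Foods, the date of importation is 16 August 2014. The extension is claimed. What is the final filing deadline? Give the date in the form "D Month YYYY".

9 January 2015

From 16 August 2014, 120 calendar days later is 14 December 2014.
No adjustment is made for weekends or holidays, so 14 December 2014 stands.
Applying the 20-business-day extension: 20 business days after 14 December 2014 is 9 January 2015.
9 January 2015 is a Friday; no weekend or holiday adjustment applies.
Final deadline: 9 January 2015.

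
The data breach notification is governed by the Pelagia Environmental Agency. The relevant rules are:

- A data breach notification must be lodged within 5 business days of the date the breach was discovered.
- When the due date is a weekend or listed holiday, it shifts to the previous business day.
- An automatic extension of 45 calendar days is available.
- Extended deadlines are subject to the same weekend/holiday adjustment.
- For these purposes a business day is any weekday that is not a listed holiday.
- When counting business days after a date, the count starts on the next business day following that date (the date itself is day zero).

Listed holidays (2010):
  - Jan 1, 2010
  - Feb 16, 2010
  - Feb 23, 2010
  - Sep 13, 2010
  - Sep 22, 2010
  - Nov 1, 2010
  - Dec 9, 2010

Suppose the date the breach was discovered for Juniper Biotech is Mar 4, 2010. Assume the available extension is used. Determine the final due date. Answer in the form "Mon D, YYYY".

Apr 23, 2010

Starting the day after Mar 4, 2010 and counting 5 business days lands on Mar 11, 2010.
Mar 11, 2010 is a Thursday and not a listed holiday, so it stands.
Add the 45 calendar-day extension to Mar 11, 2010: Apr 25, 2010.
Apr 25, 2010 falls on a Sunday. Rolling to the preceding business day gives Apr 23, 2010, a Friday.
The final due date is Apr 23, 2010.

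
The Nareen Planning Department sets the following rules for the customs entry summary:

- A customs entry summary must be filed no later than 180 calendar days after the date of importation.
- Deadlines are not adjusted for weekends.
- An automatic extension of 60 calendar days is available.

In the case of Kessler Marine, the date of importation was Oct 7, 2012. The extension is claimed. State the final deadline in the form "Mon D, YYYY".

Jun 4, 2013

Adding 180 calendar days to Oct 7, 2012 gives Apr 5, 2013.
No adjustment is made for weekends or holidays, so Apr 5, 2013 stands.
Applying the 60-calendar-day extension: Apr 5, 2013 + 60 days = Jun 4, 2013.
No adjustment is made for weekends or holidays, so Jun 4, 2013 stands.
The final due date is Jun 4, 2013.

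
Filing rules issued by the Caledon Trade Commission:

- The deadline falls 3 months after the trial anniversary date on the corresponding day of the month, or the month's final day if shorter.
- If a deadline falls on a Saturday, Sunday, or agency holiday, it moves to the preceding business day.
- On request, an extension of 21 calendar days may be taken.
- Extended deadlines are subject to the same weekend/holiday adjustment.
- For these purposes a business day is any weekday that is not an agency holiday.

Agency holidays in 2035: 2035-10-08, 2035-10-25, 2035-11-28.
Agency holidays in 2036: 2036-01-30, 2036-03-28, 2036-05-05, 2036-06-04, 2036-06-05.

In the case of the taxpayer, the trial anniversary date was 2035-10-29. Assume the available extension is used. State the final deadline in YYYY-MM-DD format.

3 months from 2035-10-29 is 2036-01-29.
2036-01-29 is a Tuesday and not a listed holiday, so it stands.
Add the 21 calendar-day extension to 2036-01-29: 2036-02-19.
2036-02-19 is a Tuesday and not a listed holiday, so it stands.
The final due date is 2036-02-19.

2036-02-19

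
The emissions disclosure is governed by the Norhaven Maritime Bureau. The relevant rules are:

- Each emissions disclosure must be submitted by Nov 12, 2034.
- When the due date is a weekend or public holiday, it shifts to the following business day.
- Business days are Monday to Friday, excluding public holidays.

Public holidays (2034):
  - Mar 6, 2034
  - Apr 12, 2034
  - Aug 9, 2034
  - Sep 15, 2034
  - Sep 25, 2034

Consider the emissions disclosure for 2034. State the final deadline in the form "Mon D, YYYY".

Nov 13, 2034

Start from the fixed due date, Nov 12, 2034.
Nov 12, 2034 is a Sunday, so it moves to the next business day, Nov 13, 2034 (Monday).
Deadline: Nov 13, 2034.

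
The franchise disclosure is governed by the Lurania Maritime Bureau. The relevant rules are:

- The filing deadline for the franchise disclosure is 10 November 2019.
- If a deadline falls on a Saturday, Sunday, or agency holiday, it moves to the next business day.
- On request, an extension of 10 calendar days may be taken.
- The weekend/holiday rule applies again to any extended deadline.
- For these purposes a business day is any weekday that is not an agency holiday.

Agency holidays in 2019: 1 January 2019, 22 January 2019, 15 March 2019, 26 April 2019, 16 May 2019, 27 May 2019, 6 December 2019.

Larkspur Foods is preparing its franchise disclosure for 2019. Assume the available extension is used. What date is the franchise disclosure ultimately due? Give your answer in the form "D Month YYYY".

21 November 2019

The statutory due date is 10 November 2019.
10 November 2019 is a Sunday, so it moves to the next business day, 11 November 2019 (Monday).
The 10-calendar-day extension moves the deadline from 11 November 2019 to 21 November 2019.
21 November 2019 (Thursday) is already a business day.
Deadline: 21 November 2019.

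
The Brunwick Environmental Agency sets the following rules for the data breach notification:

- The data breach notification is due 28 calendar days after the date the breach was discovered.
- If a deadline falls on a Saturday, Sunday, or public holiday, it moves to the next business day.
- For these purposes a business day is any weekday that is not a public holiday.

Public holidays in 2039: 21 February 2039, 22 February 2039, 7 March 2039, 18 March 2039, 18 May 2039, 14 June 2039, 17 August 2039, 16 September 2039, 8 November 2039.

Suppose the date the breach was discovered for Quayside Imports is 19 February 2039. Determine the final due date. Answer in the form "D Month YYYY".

21 March 2039

28 calendar days after 19 February 2039 is 19 March 2039.
19 March 2039 is a Saturday, so it moves to the next business day, 21 March 2039 (Monday).
So the filing is due 21 March 2039.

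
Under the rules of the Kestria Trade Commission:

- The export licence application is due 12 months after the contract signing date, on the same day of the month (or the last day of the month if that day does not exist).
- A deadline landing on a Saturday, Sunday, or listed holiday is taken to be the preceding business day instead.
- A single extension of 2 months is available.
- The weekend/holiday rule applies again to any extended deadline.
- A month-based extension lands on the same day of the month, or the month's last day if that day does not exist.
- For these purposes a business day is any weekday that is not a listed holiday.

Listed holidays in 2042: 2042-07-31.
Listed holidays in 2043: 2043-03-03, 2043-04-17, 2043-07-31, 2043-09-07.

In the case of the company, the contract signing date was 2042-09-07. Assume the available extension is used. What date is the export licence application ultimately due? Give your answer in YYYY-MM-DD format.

2043-11-04

Moving 12 months forward from 2042-09-07 on the corresponding day gives 2043-09-07.
Because 2043-09-07 is a listed holiday, the deadline becomes 2043-09-04 (Friday).
The 2 months extension carries 2043-09-04 to 2043-11-04.
2043-11-04 is a Wednesday and not a listed holiday, so it stands.
Final deadline: 2043-11-04.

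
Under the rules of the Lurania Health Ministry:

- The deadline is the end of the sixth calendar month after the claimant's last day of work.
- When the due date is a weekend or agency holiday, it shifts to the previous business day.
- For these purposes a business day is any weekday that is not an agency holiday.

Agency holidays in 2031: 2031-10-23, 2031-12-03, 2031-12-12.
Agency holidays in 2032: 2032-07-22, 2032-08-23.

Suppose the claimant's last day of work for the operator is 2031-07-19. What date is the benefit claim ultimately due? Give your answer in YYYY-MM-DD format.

The sixth month after 2031-07-19 is January 2032, whose last day is 2032-01-31.
2032-01-31 is a Saturday, so it moves to the preceding business day, 2032-01-30 (Friday).
So the filing is due 2032-01-30.

2032-01-30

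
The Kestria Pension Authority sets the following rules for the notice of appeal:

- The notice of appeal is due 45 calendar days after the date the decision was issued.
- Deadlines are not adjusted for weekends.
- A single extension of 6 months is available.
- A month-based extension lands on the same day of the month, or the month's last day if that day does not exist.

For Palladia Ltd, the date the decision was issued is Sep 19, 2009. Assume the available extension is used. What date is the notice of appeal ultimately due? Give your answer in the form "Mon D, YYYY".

45 calendar days after Sep 19, 2009 is Nov 3, 2009.
Nov 3, 2009 is a Tuesday; no weekend or holiday adjustment applies.
Applying the 6 months extension: 6 months after Nov 3, 2009 is May 3, 2010.
May 3, 2010 falls on a Monday. The rules make no weekend/holiday allowance, so it remains May 3, 2010.
Deadline: May 3, 2010.

May 3, 2010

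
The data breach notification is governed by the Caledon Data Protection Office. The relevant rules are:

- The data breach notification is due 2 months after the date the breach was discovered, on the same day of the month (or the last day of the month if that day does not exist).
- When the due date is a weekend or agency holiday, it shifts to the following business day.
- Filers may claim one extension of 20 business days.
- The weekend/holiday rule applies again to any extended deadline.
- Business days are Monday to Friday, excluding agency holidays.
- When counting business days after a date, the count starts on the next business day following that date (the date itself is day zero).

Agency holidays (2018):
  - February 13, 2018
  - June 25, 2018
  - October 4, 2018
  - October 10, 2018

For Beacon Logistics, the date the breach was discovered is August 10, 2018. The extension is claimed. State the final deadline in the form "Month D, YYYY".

November 8, 2018

2 months after August 10, 2018, on the same day of the month, is October 10, 2018.
October 10, 2018 is a listed holiday, so it moves to the next business day, October 11, 2018 (Thursday).
The 20-business-day extension runs from October 11, 2018 to November 8, 2018.
November 8, 2018 is a Thursday and not a listed holiday, so it stands.
Final deadline: November 8, 2018.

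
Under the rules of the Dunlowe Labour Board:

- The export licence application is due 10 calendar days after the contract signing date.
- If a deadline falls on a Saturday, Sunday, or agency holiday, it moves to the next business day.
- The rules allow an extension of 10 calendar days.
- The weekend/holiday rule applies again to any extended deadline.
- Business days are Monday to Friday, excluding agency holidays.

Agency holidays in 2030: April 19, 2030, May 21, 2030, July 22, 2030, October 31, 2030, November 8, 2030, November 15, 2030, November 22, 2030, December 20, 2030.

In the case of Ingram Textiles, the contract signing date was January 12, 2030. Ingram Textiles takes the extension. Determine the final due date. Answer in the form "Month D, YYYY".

February 1, 2030

From January 12, 2030, 10 calendar days later is January 22, 2030.
January 22, 2030 is a Tuesday and not a listed holiday, so it stands.
The 10-calendar-day extension moves the deadline from January 22, 2030 to February 1, 2030.
February 1, 2030 is a Friday and not a listed holiday, so it stands.
The final due date is February 1, 2030.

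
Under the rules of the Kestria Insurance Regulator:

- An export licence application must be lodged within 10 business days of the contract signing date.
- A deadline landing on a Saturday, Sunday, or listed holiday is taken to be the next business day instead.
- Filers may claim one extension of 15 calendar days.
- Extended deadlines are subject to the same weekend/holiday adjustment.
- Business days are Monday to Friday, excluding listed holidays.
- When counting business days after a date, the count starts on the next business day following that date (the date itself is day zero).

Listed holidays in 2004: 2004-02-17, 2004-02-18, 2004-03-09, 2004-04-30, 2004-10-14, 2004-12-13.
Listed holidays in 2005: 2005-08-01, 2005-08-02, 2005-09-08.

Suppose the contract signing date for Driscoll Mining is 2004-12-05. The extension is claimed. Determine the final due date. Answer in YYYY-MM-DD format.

2005-01-04

10 business days after 2004-12-05, excluding weekends and holidays, is 2004-12-20.
Since 2004-12-20 is a Monday and not a holiday, the date is unchanged.
Applying the 15-calendar-day extension: 2004-12-20 + 15 days = 2005-01-04.
2005-01-04 (Tuesday) is already a business day.
Deadline: 2005-01-04.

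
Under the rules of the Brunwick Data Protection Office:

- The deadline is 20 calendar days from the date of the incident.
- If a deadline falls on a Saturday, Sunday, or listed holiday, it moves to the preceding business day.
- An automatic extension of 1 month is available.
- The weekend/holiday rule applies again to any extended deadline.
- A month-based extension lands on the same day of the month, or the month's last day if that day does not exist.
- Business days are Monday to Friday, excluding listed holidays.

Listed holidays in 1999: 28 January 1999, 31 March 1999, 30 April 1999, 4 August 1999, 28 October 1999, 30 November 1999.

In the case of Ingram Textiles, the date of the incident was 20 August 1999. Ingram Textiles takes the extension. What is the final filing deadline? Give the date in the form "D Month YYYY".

Trigger date 20 August 1999 + 20 calendar days = 9 September 1999.
9 September 1999 is a Thursday and not a listed holiday, so it stands.
Add 1 month to 9 September 1999: 9 October 1999.
9 October 1999 is a Saturday, so it moves to the preceding business day, 8 October 1999 (Friday).
Deadline: 8 October 1999.

8 October 1999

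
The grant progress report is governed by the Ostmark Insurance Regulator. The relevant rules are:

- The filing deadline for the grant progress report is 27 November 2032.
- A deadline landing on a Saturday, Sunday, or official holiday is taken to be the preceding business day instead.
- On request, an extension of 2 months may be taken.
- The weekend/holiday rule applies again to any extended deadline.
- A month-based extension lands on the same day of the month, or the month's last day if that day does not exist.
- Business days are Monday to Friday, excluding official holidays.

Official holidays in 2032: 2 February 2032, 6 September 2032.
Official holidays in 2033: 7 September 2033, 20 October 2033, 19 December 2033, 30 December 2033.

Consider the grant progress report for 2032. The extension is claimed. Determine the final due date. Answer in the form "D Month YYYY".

The statutory due date is 27 November 2032.
27 November 2032 is a Saturday, so it moves to the preceding business day, 26 November 2032 (Friday).
Applying the 2 months extension: 2 months after 26 November 2032 is 26 January 2033.
26 January 2033 (Wednesday) is already a business day.
Deadline: 26 January 2033.

26 January 2033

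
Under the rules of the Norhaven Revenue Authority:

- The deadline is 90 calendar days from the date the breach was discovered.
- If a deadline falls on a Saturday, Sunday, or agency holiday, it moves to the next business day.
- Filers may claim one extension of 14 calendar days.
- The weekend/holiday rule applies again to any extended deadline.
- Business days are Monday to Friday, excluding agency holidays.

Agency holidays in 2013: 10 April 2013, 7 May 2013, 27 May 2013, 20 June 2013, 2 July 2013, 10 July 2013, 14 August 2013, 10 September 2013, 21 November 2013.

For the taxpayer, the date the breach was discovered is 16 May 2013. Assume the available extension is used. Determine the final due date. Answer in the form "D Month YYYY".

Trigger date 16 May 2013 + 90 calendar days = 14 August 2013.
14 August 2013 is a listed holiday, so it moves to the next business day, 15 August 2013 (Thursday).
Applying the 14-calendar-day extension: 15 August 2013 + 14 days = 29 August 2013.
29 August 2013 is a Thursday and not a listed holiday, so it stands.
Deadline: 29 August 2013.

29 August 2013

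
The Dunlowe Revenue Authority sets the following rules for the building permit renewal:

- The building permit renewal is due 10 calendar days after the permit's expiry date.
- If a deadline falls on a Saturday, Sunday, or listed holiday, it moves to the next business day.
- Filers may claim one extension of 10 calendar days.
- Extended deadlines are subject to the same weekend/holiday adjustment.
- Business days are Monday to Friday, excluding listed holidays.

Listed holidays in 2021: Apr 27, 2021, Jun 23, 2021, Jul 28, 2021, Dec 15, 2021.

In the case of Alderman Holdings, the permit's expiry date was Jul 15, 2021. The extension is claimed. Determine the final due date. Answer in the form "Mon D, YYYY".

10 calendar days after Jul 15, 2021 is Jul 25, 2021.
Because Jul 25, 2021 is a Sunday, the deadline becomes Jul 26, 2021 (Monday).
The 10-calendar-day extension moves the deadline from Jul 26, 2021 to Aug 5, 2021.
Aug 5, 2021 is a Thursday and not a listed holiday, so it stands.
Deadline: Aug 5, 2021.

Aug 5, 2021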